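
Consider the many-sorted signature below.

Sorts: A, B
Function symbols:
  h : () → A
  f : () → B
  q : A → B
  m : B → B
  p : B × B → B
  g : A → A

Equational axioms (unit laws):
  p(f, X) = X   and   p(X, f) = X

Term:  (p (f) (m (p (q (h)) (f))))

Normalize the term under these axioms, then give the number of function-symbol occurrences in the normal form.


1. (p (f) (m (p (q (h)) (f))))  →  (m (p (q (h)) (f)))
2. (m (p (q (h)) (f)))  →  (m (q (h)))
normal form: (m (q (h)))

size = 3


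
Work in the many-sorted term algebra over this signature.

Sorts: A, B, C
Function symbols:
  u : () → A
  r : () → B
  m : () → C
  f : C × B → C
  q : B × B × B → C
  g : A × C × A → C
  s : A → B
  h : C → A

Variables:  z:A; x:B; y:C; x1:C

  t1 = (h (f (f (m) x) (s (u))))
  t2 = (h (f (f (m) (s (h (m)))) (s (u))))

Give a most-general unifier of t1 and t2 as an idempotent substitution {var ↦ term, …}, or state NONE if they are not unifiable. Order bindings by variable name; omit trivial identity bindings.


{x ↦ (s (h (m)))}


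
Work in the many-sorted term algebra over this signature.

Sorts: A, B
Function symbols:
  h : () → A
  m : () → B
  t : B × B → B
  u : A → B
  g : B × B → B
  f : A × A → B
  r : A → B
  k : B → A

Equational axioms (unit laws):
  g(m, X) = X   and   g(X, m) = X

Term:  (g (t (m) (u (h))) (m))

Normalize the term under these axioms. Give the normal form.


normal form = (t (m) (u (h)))

1. (g (t (m) (u (h))) (m))  →  (t (m) (u (h)))


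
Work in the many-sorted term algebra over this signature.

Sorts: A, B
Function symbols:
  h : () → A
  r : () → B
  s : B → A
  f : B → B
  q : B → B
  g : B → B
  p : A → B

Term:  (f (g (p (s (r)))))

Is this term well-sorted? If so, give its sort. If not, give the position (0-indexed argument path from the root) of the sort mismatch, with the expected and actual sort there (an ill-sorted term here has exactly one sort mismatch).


        (r) : B
      (s (r)) : A
    (p (s (r))) : B
  (g (p (s (r)))) : B
(f (g (p (s (r))))) : B

well-sorted; sort = B


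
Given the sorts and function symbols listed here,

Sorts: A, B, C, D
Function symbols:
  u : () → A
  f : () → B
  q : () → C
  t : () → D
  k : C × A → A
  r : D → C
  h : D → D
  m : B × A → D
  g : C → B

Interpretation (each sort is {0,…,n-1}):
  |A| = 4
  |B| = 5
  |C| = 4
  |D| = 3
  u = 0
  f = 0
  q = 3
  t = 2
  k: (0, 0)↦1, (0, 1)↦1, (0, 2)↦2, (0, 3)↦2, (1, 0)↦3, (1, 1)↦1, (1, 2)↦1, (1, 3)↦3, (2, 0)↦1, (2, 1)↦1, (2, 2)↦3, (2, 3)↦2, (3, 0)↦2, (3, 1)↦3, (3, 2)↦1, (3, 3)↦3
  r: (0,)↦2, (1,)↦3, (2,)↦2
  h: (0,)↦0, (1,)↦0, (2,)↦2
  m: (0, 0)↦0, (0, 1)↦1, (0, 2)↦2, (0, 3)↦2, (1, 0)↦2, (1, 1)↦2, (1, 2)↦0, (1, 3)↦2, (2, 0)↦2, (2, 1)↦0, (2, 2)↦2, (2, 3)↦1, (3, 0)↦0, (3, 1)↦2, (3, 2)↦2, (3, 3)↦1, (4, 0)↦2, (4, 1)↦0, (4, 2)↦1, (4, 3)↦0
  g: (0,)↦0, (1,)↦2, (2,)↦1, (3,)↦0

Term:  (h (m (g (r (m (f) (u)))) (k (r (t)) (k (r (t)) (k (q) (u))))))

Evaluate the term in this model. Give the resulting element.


  f = 0
  u = 0
  (m (f) (u)) = m(0, 0) = 0
  (r (m (f) (u))) = r(0,) = 2
  (g (r (m (f) (u)))) = g(2,) = 1
  t = 2
  (r (t)) = r(2,) = 2
  t = 2
  (r (t)) = r(2,) = 2
  q = 3
  u = 0
  (k (q) (u)) = k(3, 0) = 2
  (k (r (t)) (k (q) (u))) = k(2, 2) = 3
  (k (r (t)) (k (r (t)) (k (q) (u)))) = k(2, 3) = 2
  (m (g (r (m (f) (u)))) (k (r (t)) (k (r (t)) (k (q) (u))))) = m(1, 2) = 0
  (h (m (g (r (m (f) (u)))) (k (r (t)) (k (r (t)) (k (q) (u)))))) = h(0,) = 0

value = 0


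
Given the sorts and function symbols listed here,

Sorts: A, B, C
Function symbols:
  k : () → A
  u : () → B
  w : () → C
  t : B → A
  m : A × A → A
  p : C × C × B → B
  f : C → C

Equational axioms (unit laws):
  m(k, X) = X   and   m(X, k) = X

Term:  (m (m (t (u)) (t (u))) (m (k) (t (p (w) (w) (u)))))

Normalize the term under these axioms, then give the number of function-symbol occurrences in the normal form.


size = 11

1. (m (m (t (u)) (t (u))) (m (k) (t (p (w) (w) (u)))))  →  (m (m (t (u)) (t (u))) (t (p (w) (w) (u))))
normal form: (m (m (t (u)) (t (u))) (t (p (w) (w) (u))))


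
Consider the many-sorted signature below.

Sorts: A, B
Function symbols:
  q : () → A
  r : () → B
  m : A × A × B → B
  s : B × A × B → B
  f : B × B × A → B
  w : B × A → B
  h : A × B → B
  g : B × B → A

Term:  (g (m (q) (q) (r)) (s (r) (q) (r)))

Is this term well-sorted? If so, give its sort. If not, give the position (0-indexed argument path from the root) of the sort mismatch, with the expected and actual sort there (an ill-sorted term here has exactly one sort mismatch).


well-sorted; sort = A

    (q) : A
    (q) : A
    (r) : B
  (m (q) (q) (r)) : B
    (r) : B
    (q) : A
    (r) : B
  (s (r) (q) (r)) : B
(g (m (q) (q) (r)) (s (r) (q) (r))) : A


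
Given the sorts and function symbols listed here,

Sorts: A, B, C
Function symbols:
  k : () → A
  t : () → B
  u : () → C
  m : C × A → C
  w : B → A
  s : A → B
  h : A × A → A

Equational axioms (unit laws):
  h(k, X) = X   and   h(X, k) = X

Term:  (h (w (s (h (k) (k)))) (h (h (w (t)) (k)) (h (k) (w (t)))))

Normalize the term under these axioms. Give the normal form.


normal form = (h (w (s (k))) (h (w (t)) (w (t))))

1. (h (w (s (h (k) (k)))) (h (h (w (t)) (k)) (h (k) (w (t)))))  →  (h (w (s (k))) (h (h (w (t)) (k)) (h (k) (w (t)))))
2. (h (w (s (k))) (h (h (w (t)) (k)) (h (k) (w (t)))))  →  (h (w (s (k))) (h (w (t)) (h (k) (w (t)))))
3. (h (w (s (k))) (h (w (t)) (h (k) (w (t)))))  →  (h (w (s (k))) (h (w (t)) (w (t))))


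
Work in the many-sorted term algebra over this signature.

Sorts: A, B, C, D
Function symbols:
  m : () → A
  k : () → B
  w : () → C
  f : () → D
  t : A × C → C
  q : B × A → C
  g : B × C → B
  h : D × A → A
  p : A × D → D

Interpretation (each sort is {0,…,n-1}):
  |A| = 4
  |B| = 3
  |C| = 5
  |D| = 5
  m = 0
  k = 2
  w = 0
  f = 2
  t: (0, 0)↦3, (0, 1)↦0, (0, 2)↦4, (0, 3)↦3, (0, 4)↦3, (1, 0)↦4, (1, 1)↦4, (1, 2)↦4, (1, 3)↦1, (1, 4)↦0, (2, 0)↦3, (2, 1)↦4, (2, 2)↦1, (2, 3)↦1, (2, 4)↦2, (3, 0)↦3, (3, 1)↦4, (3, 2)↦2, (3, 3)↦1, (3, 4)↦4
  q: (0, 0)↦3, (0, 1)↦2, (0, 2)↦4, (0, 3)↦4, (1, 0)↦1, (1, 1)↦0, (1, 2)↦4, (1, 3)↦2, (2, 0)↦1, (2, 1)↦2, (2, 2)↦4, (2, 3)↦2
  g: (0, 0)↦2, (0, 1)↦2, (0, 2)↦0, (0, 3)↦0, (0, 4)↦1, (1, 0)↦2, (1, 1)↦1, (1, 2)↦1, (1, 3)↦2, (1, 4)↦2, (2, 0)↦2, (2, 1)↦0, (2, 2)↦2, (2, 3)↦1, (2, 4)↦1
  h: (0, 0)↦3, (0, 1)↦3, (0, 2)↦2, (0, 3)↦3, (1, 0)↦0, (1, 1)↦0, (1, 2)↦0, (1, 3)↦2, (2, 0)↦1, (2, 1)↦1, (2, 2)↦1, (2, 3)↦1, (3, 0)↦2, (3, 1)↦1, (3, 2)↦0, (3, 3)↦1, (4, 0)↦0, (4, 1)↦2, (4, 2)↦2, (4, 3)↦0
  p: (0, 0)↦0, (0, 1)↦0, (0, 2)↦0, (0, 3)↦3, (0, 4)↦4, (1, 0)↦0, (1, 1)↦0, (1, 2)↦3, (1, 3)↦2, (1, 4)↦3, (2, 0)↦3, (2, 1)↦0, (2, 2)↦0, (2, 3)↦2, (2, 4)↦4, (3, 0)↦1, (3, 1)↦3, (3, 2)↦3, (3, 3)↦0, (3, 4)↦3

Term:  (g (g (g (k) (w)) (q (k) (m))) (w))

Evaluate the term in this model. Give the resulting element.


  k = 2
  w = 0
  (g (k) (w)) = g(2, 0) = 2
  k = 2
  m = 0
  (q (k) (m)) = q(2, 0) = 1
  (g (g (k) (w)) (q (k) (m))) = g(2, 1) = 0
  w = 0
  (g (g (g (k) (w)) (q (k) (m))) (w)) = g(0, 0) = 2

value = 2


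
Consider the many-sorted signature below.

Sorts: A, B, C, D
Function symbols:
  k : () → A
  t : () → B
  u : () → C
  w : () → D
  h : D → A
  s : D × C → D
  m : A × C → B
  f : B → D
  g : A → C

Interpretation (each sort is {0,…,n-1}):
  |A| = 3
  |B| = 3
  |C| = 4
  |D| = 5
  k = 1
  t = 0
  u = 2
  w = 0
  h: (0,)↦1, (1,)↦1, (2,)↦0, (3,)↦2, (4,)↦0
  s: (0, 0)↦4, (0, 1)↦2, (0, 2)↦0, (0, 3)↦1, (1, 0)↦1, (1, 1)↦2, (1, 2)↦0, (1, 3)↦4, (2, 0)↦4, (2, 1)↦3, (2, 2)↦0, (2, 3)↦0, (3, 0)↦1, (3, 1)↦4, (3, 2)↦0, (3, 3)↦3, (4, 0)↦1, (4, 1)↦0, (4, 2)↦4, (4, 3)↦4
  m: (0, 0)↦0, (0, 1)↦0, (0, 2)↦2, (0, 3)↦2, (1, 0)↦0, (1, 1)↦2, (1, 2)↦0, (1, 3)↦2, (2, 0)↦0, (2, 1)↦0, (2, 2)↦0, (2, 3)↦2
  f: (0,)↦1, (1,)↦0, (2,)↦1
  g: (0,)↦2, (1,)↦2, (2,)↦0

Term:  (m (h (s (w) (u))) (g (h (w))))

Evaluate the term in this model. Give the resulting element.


  w = 0
  u = 2
  (s (w) (u)) = s(0, 2) = 0
  (h (s (w) (u))) = h(0,) = 1
  w = 0
  (h (w)) = h(0,) = 1
  (g (h (w))) = g(1,) = 2
  (m (h (s (w) (u))) (g (h (w)))) = m(1, 2) = 0

value = 0


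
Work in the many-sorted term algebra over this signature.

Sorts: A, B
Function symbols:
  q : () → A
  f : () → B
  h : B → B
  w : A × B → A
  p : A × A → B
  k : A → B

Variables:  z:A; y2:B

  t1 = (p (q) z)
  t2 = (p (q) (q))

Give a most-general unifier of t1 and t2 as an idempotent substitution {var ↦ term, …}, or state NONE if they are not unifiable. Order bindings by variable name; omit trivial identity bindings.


{z ↦ (q)}


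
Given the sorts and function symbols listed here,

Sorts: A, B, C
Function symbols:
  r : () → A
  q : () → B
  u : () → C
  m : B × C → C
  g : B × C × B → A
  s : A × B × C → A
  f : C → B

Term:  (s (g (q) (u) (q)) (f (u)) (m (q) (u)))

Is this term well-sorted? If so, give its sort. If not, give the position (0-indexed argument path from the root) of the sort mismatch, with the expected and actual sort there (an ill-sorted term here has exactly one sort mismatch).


    (q) : B
    (u) : C
    (q) : B
  (g (q) (u) (q)) : A
    (u) : C
  (f (u)) : B
    (q) : B
    (u) : C
  (m (q) (u)) : C
(s (g (q) (u) (q)) (f (u)) (m (q) (u))) : A

well-sorted; sort = A


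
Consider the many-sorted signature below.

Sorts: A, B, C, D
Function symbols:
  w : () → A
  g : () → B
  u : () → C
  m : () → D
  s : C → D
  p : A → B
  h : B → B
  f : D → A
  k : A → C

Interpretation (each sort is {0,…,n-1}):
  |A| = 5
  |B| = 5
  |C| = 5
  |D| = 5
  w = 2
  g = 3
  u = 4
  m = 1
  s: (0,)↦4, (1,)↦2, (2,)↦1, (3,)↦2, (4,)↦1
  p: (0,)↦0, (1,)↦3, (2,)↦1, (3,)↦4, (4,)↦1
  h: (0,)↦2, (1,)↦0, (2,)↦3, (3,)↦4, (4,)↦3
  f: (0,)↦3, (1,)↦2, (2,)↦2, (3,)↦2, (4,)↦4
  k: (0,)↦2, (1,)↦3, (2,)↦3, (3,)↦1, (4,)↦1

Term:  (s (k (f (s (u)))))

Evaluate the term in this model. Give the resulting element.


value = 2

  u = 4
  (s (u)) = s(4,) = 1
  (f (s (u))) = f(1,) = 2
  (k (f (s (u)))) = k(2,) = 3
  (s (k (f (s (u))))) = s(3,) = 2


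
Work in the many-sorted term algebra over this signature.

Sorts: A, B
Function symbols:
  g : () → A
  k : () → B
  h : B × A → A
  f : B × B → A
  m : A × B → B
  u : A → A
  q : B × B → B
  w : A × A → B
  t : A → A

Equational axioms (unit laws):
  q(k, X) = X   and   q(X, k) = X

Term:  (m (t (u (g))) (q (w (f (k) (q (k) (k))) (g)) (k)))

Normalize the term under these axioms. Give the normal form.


normal form = (m (t (u (g))) (w (f (k) (k)) (g)))

1. (m (t (u (g))) (q (w (f (k) (q (k) (k))) (g)) (k)))  →  (m (t (u (g))) (w (f (k) (q (k) (k))) (g)))
2. (m (t (u (g))) (w (f (k) (q (k) (k))) (g)))  →  (m (t (u (g))) (w (f (k) (k)) (g)))


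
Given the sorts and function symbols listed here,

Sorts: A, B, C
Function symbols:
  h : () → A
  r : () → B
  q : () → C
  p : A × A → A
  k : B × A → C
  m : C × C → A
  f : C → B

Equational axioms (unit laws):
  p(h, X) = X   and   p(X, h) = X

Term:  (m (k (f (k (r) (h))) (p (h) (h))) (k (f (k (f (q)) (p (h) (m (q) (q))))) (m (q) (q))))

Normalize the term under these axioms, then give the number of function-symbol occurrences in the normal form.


size = 18

1. (m (k (f (k (r) (h))) (p (h) (h))) (k (f (k (f (q)) (p (h) (m (q) (q))))) (m (q) (q))))  →  (m (k (f (k (r) (h))) (h)) (k (f (k (f (q)) (p (h) (m (q) (q))))) (m (q) (q))))
2. (m (k (f (k (r) (h))) (h)) (k (f (k (f (q)) (p (h) (m (q) (q))))) (m (q) (q))))  →  (m (k (f (k (r) (h))) (h)) (k (f (k (f (q)) (m (q) (q)))) (m (q) (q))))
normal form: (m (k (f (k (r) (h))) (h)) (k (f (k (f (q)) (m (q) (q)))) (m (q) (q))))


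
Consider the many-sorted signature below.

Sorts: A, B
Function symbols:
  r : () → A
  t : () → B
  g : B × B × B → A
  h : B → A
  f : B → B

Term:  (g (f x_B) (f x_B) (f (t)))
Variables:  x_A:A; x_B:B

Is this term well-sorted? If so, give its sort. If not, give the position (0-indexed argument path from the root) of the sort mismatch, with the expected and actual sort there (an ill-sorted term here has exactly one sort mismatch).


well-sorted; sort = A

    x_B : B
  (f x_B) : B
    x_B : B
  (f x_B) : B
    (t) : B
  (f (t)) : B
(g (f x_B) (f x_B) (f (t))) : A


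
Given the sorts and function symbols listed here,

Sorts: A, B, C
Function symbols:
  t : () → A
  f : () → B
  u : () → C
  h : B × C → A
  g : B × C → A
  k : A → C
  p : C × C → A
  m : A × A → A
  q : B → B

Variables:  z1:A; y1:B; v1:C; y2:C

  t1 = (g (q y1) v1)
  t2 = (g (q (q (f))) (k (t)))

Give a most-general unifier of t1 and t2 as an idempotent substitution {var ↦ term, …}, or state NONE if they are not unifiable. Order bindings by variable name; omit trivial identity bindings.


{v1 ↦ (k (t)), y1 ↦ (q (f))}


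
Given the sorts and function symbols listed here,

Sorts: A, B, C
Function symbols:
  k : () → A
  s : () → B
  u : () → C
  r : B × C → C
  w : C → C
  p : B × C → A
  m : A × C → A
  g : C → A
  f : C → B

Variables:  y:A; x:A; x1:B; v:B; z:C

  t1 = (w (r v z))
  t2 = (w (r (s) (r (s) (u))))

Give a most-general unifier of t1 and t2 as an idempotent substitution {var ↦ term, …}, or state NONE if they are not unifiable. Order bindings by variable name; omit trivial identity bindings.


{v ↦ (s), z ↦ (r (s) (u))}


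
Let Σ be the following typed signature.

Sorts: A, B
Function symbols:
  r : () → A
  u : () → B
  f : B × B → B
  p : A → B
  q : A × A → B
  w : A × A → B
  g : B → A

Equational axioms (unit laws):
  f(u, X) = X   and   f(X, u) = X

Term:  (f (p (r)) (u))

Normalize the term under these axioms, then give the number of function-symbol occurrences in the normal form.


size = 2

1. (f (p (r)) (u))  →  (p (r))
normal form: (p (r))


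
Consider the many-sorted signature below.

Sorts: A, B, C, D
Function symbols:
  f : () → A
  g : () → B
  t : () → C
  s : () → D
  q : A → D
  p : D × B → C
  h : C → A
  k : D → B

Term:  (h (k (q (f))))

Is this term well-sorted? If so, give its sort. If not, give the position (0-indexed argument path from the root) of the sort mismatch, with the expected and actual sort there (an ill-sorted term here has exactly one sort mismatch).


ill-sorted at position [0]: expected C, got B

      (f) : A
    (q (f)) : D
  (k (q (f))) : B
(h (k (q (f)))) : ✗ arg 0 at [0] has sort B, expected C


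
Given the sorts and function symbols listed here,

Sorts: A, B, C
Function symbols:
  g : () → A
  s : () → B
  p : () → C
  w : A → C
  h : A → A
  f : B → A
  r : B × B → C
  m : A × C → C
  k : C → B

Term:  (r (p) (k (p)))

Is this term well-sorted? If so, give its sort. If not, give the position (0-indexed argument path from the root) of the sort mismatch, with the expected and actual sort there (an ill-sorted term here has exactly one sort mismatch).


ill-sorted at position [0]: expected B, got C

  (p) : C
    (p) : C
  (k (p)) : B
(r (p) (k (p))) : ✗ arg 0 at [0] has sort C, expected B


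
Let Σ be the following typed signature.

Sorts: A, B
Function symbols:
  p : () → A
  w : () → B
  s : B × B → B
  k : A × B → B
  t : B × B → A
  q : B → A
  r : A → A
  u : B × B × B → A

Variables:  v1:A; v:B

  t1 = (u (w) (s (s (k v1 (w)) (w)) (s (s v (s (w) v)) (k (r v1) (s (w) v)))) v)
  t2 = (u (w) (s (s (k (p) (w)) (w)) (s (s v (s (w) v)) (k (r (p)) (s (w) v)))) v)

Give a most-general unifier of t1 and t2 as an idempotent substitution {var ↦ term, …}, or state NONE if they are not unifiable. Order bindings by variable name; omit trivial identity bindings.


{v1 ↦ (p)}


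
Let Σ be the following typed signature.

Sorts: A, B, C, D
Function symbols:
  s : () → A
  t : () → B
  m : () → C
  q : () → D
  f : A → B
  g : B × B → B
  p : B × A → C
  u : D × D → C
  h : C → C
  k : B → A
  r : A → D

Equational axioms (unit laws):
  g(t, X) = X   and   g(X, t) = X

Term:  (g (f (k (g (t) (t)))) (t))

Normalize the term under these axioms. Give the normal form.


normal form = (f (k (t)))

1. (g (f (k (g (t) (t)))) (t))  →  (f (k (g (t) (t))))
2. (f (k (g (t) (t))))  →  (f (k (t)))


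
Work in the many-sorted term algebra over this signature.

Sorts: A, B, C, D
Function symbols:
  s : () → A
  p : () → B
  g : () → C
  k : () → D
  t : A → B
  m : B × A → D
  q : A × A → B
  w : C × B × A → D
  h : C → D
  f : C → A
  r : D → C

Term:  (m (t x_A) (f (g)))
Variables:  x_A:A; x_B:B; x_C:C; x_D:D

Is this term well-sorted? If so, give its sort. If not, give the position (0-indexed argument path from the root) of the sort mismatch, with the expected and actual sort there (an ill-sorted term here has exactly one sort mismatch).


well-sorted; sort = D

    x_A : A
  (t x_A) : B
    (g) : C
  (f (g)) : A
(m (t x_A) (f (g))) : D


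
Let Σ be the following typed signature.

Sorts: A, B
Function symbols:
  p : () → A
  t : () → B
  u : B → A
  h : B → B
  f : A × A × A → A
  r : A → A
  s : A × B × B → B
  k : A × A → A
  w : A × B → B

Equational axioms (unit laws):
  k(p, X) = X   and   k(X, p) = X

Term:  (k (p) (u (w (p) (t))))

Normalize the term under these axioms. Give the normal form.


normal form = (u (w (p) (t)))

1. (k (p) (u (w (p) (t))))  →  (u (w (p) (t)))


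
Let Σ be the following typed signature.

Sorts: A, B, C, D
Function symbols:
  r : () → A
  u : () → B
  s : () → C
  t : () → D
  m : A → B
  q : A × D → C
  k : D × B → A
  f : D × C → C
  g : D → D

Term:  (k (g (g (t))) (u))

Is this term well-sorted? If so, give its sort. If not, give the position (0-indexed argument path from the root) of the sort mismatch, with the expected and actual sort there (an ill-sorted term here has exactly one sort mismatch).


      (t) : D
    (g (t)) : D
  (g (g (t))) : D
  (u) : B
(k (g (g (t))) (u)) : A

well-sorted; sort = A


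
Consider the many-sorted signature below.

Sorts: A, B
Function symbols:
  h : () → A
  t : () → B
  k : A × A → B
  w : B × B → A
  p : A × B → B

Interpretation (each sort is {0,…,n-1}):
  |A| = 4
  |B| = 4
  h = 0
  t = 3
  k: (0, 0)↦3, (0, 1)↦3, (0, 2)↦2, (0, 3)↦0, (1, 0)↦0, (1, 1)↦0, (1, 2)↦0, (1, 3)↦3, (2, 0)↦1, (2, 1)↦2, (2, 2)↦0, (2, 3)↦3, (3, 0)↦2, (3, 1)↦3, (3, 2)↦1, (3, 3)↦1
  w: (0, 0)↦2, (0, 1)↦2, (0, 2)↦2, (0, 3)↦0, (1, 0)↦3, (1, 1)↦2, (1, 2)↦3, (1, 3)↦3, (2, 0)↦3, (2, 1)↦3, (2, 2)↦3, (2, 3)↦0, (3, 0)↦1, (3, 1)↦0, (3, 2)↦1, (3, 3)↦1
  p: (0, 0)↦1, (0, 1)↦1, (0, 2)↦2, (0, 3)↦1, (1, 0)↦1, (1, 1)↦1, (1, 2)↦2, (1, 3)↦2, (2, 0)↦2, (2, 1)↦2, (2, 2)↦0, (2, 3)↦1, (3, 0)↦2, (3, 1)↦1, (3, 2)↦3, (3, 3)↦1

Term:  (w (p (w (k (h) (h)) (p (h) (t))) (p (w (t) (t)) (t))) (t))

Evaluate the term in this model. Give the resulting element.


  h = 0
  h = 0
  (k (h) (h)) = k(0, 0) = 3
  h = 0
  t = 3
  (p (h) (t)) = p(0, 3) = 1
  (w (k (h) (h)) (p (h) (t))) = w(3, 1) = 0
  t = 3
  t = 3
  (w (t) (t)) = w(3, 3) = 1
  t = 3
  (p (w (t) (t)) (t)) = p(1, 3) = 2
  (p (w (k (h) (h)) (p (h) (t))) (p (w (t) (t)) (t))) = p(0, 2) = 2
  t = 3
  (w (p (w (k (h) (h)) (p (h) (t))) (p (w (t) (t)) (t))) (t)) = w(2, 3) = 0

value = 0


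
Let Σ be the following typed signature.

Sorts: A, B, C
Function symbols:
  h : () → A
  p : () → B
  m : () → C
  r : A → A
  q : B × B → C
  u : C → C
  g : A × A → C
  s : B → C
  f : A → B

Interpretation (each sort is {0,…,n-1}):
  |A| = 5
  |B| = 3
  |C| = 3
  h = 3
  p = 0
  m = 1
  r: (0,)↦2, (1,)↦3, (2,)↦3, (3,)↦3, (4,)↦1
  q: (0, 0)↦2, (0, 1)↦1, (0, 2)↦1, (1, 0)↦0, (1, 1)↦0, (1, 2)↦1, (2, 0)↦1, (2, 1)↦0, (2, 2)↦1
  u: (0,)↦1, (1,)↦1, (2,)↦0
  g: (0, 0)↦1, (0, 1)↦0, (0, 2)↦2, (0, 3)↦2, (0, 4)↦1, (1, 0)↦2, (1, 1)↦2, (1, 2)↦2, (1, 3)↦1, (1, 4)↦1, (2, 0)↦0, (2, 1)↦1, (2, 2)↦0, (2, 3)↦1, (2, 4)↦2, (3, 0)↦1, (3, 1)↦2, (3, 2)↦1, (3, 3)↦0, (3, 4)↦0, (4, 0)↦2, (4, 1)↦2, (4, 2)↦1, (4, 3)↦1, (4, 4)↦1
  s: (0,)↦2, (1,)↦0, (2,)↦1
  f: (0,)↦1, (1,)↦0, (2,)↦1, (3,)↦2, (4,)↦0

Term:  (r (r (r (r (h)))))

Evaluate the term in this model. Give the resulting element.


  h = 3
  (r (h)) = r(3,) = 3
  (r (r (h))) = r(3,) = 3
  (r (r (r (h)))) = r(3,) = 3
  (r (r (r (r (h))))) = r(3,) = 3

value = 3


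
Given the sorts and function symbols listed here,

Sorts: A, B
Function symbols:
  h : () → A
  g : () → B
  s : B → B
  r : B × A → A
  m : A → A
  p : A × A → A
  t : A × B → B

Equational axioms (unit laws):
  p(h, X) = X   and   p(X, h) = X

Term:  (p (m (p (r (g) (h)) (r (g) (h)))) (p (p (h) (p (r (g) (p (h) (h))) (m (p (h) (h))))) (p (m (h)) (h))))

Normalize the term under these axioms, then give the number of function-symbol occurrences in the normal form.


size = 18

1. (p (m (p (r (g) (h)) (r (g) (h)))) (p (p (h) (p (r (g) (p (h) (h))) (m (p (h) (h))))) (p (m (h)) (h))))  →  (p (m (p (r (g) (h)) (r (g) (h)))) (p (p (r (g) (p (h) (h))) (m (p (h) (h)))) (p (m (h)) (h))))
2. (p (m (p (r (g) (h)) (r (g) (h)))) (p (p (r (g) (p (h) (h))) (m (p (h) (h)))) (p (m (h)) (h))))  →  (p (m (p (r (g) (h)) (r (g) (h)))) (p (p (r (g) (h)) (m (p (h) (h)))) (p (m (h)) (h))))
3. (p (m (p (r (g) (h)) (r (g) (h)))) (p (p (r (g) (h)) (m (p (h) (h)))) (p (m (h)) (h))))  →  (p (m (p (r (g) (h)) (r (g) (h)))) (p (p (r (g) (h)) (m (h))) (p (m (h)) (h))))
4. (p (m (p (r (g) (h)) (r (g) (h)))) (p (p (r (g) (h)) (m (h))) (p (m (h)) (h))))  →  (p (m (p (r (g) (h)) (r (g) (h)))) (p (p (r (g) (h)) (m (h))) (m (h))))
normal form: (p (m (p (r (g) (h)) (r (g) (h)))) (p (p (r (g) (h)) (m (h))) (m (h))))


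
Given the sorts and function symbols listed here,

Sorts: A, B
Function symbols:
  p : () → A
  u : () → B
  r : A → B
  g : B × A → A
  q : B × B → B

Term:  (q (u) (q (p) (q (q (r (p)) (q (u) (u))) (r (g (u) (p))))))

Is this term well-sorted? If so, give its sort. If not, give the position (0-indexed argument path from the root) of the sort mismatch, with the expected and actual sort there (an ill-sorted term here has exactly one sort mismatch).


ill-sorted at position [1, 0]: expected B, got A

  (u) : B
    (p) : A
          (p) : A
        (r (p)) : B
          (u) : B
          (u) : B
        (q (u) (u)) : B
      (q (r (p)) (q (u) (u))) : B
          (u) : B
          (p) : A
        (g (u) (p)) : A
      (r (g (u) (p))) : B
    (q (q (r (p)) (q (u) (u))) (r (g (u) (p)))) : B
  (q (p) (q (q (r (p)) (q (u) (u))) (r (g (u) (p))))) : ✗ arg 0 at [1, 0] has sort A, expected B


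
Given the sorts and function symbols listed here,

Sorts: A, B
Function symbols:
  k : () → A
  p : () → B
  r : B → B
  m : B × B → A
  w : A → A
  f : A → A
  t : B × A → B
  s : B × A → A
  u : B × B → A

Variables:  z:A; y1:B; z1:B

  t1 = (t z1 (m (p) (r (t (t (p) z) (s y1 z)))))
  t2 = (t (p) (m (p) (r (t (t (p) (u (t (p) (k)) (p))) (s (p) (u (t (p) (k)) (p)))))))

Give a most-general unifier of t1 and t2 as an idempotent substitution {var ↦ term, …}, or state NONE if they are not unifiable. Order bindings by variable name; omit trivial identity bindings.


{y1 ↦ (p), z ↦ (u (t (p) (k)) (p)), z1 ↦ (p)}


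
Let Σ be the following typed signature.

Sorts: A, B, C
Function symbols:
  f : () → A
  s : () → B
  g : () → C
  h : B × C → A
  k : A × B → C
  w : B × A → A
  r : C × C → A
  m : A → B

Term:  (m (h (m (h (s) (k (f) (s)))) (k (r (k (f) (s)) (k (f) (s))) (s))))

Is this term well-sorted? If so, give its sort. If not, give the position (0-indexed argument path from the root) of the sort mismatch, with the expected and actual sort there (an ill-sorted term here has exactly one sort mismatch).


        (s) : B
          (f) : A
          (s) : B
        (k (f) (s)) : C
      (h (s) (k (f) (s))) : A
    (m (h (s) (k (f) (s)))) : B
          (f) : A
          (s) : B
        (k (f) (s)) : C
          (f) : A
          (s) : B
        (k (f) (s)) : C
      (r (k (f) (s)) (k (f) (s))) : A
      (s) : B
    (k (r (k (f) (s)) (k (f) (s))) (s)) : C
  (h (m (h (s) (k (f) (s)))) (k (r (k (f) (s)) (k (f) (s))) (s))) : A
(m (h (m (h (s) (k (f) (s)))) (k (r (k (f) (s)) (k (f) (s))) (s)))) : B

well-sorted; sort = B


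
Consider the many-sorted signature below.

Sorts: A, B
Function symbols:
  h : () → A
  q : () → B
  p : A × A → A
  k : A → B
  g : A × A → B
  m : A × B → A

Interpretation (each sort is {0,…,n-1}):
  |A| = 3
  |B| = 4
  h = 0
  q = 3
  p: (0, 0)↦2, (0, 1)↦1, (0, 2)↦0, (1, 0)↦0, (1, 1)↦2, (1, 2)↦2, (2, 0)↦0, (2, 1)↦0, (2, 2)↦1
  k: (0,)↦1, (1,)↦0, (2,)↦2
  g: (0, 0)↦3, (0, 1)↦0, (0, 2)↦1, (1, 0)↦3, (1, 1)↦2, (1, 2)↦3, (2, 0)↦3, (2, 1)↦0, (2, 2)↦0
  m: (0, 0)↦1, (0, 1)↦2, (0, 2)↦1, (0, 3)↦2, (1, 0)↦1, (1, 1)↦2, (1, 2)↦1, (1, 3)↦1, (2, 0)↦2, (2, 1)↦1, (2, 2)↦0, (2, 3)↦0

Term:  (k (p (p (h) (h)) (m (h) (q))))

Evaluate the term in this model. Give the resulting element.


  h = 0
  h = 0
  (p (h) (h)) = p(0, 0) = 2
  h = 0
  q = 3
  (m (h) (q)) = m(0, 3) = 2
  (p (p (h) (h)) (m (h) (q))) = p(2, 2) = 1
  (k (p (p (h) (h)) (m (h) (q)))) = k(1,) = 0

value = 0


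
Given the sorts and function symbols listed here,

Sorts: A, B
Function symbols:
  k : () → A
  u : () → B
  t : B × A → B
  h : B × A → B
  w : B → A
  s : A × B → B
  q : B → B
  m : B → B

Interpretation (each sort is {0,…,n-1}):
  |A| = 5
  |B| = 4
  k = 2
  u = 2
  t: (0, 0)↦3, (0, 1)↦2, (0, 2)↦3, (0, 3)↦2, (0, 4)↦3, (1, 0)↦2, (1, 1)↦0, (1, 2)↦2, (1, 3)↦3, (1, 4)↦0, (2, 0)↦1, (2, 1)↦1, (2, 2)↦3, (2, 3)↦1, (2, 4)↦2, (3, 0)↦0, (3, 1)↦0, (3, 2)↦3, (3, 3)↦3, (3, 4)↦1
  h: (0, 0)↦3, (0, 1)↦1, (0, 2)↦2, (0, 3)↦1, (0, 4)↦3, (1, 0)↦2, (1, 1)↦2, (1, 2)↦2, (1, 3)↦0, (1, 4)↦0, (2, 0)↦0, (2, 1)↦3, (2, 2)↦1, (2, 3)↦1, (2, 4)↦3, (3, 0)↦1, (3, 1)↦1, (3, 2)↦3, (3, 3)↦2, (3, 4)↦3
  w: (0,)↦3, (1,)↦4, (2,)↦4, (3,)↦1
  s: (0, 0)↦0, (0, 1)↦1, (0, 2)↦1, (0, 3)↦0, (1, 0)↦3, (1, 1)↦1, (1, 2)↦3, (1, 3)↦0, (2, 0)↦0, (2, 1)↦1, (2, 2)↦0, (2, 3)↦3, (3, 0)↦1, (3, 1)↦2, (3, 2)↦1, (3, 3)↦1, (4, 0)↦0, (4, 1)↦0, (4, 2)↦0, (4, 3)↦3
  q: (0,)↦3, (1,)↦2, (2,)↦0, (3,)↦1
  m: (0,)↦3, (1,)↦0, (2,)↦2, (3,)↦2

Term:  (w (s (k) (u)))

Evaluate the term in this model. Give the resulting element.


  k = 2
  u = 2
  (s (k) (u)) = s(2, 2) = 0
  (w (s (k) (u))) = w(0,) = 3

value = 3


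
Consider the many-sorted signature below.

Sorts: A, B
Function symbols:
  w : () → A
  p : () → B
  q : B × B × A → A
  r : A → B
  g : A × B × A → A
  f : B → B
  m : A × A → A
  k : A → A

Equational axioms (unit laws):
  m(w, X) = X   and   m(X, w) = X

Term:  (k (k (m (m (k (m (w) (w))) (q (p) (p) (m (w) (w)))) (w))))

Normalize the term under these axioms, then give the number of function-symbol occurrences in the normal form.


size = 9

1. (k (k (m (m (k (m (w) (w))) (q (p) (p) (m (w) (w)))) (w))))  →  (k (k (m (k (m (w) (w))) (q (p) (p) (m (w) (w))))))
2. (k (k (m (k (m (w) (w))) (q (p) (p) (m (w) (w))))))  →  (k (k (m (k (w)) (q (p) (p) (m (w) (w))))))
3. (k (k (m (k (w)) (q (p) (p) (m (w) (w))))))  →  (k (k (m (k (w)) (q (p) (p) (w)))))
normal form: (k (k (m (k (w)) (q (p) (p) (w)))))


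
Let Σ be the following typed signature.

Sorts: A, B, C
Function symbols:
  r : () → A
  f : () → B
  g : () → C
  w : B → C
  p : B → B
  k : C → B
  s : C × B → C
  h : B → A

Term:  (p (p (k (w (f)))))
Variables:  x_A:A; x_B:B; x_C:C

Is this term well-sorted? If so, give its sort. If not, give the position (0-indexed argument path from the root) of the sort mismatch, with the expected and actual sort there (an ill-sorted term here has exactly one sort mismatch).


well-sorted; sort = B

        (f) : B
      (w (f)) : C
    (k (w (f))) : B
  (p (k (w (f)))) : B
(p (p (k (w (f))))) : B


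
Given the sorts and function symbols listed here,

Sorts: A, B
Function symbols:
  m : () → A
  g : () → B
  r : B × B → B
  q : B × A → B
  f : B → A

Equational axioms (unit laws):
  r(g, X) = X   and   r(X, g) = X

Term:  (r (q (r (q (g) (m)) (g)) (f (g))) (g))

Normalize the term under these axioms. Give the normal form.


normal form = (q (q (g) (m)) (f (g)))

1. (r (q (r (q (g) (m)) (g)) (f (g))) (g))  →  (q (r (q (g) (m)) (g)) (f (g)))
2. (q (r (q (g) (m)) (g)) (f (g)))  →  (q (q (g) (m)) (f (g)))


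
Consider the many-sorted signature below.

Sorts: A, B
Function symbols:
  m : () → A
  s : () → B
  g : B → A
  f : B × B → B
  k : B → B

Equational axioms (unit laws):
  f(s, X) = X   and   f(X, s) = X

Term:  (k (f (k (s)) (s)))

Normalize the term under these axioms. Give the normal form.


1. (k (f (k (s)) (s)))  →  (k (k (s)))

normal form = (k (k (s)))


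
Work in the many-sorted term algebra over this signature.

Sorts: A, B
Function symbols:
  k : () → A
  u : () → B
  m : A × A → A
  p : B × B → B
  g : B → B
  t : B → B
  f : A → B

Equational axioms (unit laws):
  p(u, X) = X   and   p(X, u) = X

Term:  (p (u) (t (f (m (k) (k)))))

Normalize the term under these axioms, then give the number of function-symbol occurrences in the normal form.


size = 5

1. (p (u) (t (f (m (k) (k)))))  →  (t (f (m (k) (k))))
normal form: (t (f (m (k) (k))))


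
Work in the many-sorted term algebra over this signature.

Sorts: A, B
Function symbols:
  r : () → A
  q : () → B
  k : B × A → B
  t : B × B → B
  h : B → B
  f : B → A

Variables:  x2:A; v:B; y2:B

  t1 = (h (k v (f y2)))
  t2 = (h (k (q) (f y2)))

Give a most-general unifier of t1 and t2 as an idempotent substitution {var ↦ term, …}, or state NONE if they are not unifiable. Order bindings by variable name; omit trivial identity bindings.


{v ↦ (q)}


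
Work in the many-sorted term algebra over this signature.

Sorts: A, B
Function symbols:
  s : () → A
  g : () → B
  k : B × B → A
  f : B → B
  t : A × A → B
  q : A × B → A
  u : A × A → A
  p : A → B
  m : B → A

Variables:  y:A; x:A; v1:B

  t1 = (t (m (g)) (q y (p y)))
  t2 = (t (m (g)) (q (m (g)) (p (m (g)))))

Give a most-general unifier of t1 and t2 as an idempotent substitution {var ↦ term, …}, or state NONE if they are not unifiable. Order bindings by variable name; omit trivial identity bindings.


{y ↦ (m (g))}


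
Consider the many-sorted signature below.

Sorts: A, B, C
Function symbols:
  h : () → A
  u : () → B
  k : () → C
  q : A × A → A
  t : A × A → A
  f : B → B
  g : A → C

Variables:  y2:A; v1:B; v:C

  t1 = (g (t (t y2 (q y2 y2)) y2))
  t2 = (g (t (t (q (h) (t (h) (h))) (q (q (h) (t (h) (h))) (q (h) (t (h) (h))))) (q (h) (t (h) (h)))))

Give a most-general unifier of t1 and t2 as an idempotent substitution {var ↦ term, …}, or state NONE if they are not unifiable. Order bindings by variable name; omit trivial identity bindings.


{y2 ↦ (q (h) (t (h) (h)))}


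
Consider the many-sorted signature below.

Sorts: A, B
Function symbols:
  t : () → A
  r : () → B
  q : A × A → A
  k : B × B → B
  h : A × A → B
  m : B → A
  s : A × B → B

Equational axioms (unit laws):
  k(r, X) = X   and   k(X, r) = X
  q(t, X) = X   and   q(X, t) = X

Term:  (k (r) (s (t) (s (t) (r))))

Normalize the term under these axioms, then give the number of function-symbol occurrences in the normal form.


size = 5

1. (k (r) (s (t) (s (t) (r))))  →  (s (t) (s (t) (r)))
normal form: (s (t) (s (t) (r)))


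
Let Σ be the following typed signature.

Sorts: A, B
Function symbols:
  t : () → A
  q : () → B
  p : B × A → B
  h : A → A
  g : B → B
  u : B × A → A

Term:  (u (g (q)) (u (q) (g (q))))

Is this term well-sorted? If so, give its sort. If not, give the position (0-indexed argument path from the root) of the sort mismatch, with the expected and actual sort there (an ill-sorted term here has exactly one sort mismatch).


    (q) : B
  (g (q)) : B
    (q) : B
      (q) : B
    (g (q)) : B
  (u (q) (g (q))) : ✗ arg 1 at [1, 1] has sort B, expected A

ill-sorted at position [1, 1]: expected A, got B


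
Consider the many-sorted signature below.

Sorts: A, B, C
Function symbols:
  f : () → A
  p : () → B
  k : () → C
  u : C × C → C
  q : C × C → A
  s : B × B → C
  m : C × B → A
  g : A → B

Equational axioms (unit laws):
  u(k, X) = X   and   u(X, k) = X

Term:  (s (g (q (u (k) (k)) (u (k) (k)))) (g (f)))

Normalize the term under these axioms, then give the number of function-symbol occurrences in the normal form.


size = 7

1. (s (g (q (u (k) (k)) (u (k) (k)))) (g (f)))  →  (s (g (q (k) (u (k) (k)))) (g (f)))
2. (s (g (q (k) (u (k) (k)))) (g (f)))  →  (s (g (q (k) (k))) (g (f)))
normal form: (s (g (q (k) (k))) (g (f)))


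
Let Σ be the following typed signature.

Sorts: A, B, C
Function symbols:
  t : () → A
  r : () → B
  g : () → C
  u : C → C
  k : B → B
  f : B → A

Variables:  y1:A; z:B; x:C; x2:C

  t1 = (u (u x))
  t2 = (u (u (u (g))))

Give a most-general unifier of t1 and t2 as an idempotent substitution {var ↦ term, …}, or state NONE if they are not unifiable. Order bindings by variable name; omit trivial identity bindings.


{x ↦ (u (g))}


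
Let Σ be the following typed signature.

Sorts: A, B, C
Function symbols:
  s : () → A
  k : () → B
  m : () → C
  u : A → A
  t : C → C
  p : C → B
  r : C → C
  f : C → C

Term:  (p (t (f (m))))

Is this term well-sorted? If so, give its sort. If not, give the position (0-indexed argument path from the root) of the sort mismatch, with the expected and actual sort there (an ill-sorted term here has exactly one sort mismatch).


well-sorted; sort = B

      (m) : C
    (f (m)) : C
  (t (f (m))) : C
(p (t (f (m)))) : B


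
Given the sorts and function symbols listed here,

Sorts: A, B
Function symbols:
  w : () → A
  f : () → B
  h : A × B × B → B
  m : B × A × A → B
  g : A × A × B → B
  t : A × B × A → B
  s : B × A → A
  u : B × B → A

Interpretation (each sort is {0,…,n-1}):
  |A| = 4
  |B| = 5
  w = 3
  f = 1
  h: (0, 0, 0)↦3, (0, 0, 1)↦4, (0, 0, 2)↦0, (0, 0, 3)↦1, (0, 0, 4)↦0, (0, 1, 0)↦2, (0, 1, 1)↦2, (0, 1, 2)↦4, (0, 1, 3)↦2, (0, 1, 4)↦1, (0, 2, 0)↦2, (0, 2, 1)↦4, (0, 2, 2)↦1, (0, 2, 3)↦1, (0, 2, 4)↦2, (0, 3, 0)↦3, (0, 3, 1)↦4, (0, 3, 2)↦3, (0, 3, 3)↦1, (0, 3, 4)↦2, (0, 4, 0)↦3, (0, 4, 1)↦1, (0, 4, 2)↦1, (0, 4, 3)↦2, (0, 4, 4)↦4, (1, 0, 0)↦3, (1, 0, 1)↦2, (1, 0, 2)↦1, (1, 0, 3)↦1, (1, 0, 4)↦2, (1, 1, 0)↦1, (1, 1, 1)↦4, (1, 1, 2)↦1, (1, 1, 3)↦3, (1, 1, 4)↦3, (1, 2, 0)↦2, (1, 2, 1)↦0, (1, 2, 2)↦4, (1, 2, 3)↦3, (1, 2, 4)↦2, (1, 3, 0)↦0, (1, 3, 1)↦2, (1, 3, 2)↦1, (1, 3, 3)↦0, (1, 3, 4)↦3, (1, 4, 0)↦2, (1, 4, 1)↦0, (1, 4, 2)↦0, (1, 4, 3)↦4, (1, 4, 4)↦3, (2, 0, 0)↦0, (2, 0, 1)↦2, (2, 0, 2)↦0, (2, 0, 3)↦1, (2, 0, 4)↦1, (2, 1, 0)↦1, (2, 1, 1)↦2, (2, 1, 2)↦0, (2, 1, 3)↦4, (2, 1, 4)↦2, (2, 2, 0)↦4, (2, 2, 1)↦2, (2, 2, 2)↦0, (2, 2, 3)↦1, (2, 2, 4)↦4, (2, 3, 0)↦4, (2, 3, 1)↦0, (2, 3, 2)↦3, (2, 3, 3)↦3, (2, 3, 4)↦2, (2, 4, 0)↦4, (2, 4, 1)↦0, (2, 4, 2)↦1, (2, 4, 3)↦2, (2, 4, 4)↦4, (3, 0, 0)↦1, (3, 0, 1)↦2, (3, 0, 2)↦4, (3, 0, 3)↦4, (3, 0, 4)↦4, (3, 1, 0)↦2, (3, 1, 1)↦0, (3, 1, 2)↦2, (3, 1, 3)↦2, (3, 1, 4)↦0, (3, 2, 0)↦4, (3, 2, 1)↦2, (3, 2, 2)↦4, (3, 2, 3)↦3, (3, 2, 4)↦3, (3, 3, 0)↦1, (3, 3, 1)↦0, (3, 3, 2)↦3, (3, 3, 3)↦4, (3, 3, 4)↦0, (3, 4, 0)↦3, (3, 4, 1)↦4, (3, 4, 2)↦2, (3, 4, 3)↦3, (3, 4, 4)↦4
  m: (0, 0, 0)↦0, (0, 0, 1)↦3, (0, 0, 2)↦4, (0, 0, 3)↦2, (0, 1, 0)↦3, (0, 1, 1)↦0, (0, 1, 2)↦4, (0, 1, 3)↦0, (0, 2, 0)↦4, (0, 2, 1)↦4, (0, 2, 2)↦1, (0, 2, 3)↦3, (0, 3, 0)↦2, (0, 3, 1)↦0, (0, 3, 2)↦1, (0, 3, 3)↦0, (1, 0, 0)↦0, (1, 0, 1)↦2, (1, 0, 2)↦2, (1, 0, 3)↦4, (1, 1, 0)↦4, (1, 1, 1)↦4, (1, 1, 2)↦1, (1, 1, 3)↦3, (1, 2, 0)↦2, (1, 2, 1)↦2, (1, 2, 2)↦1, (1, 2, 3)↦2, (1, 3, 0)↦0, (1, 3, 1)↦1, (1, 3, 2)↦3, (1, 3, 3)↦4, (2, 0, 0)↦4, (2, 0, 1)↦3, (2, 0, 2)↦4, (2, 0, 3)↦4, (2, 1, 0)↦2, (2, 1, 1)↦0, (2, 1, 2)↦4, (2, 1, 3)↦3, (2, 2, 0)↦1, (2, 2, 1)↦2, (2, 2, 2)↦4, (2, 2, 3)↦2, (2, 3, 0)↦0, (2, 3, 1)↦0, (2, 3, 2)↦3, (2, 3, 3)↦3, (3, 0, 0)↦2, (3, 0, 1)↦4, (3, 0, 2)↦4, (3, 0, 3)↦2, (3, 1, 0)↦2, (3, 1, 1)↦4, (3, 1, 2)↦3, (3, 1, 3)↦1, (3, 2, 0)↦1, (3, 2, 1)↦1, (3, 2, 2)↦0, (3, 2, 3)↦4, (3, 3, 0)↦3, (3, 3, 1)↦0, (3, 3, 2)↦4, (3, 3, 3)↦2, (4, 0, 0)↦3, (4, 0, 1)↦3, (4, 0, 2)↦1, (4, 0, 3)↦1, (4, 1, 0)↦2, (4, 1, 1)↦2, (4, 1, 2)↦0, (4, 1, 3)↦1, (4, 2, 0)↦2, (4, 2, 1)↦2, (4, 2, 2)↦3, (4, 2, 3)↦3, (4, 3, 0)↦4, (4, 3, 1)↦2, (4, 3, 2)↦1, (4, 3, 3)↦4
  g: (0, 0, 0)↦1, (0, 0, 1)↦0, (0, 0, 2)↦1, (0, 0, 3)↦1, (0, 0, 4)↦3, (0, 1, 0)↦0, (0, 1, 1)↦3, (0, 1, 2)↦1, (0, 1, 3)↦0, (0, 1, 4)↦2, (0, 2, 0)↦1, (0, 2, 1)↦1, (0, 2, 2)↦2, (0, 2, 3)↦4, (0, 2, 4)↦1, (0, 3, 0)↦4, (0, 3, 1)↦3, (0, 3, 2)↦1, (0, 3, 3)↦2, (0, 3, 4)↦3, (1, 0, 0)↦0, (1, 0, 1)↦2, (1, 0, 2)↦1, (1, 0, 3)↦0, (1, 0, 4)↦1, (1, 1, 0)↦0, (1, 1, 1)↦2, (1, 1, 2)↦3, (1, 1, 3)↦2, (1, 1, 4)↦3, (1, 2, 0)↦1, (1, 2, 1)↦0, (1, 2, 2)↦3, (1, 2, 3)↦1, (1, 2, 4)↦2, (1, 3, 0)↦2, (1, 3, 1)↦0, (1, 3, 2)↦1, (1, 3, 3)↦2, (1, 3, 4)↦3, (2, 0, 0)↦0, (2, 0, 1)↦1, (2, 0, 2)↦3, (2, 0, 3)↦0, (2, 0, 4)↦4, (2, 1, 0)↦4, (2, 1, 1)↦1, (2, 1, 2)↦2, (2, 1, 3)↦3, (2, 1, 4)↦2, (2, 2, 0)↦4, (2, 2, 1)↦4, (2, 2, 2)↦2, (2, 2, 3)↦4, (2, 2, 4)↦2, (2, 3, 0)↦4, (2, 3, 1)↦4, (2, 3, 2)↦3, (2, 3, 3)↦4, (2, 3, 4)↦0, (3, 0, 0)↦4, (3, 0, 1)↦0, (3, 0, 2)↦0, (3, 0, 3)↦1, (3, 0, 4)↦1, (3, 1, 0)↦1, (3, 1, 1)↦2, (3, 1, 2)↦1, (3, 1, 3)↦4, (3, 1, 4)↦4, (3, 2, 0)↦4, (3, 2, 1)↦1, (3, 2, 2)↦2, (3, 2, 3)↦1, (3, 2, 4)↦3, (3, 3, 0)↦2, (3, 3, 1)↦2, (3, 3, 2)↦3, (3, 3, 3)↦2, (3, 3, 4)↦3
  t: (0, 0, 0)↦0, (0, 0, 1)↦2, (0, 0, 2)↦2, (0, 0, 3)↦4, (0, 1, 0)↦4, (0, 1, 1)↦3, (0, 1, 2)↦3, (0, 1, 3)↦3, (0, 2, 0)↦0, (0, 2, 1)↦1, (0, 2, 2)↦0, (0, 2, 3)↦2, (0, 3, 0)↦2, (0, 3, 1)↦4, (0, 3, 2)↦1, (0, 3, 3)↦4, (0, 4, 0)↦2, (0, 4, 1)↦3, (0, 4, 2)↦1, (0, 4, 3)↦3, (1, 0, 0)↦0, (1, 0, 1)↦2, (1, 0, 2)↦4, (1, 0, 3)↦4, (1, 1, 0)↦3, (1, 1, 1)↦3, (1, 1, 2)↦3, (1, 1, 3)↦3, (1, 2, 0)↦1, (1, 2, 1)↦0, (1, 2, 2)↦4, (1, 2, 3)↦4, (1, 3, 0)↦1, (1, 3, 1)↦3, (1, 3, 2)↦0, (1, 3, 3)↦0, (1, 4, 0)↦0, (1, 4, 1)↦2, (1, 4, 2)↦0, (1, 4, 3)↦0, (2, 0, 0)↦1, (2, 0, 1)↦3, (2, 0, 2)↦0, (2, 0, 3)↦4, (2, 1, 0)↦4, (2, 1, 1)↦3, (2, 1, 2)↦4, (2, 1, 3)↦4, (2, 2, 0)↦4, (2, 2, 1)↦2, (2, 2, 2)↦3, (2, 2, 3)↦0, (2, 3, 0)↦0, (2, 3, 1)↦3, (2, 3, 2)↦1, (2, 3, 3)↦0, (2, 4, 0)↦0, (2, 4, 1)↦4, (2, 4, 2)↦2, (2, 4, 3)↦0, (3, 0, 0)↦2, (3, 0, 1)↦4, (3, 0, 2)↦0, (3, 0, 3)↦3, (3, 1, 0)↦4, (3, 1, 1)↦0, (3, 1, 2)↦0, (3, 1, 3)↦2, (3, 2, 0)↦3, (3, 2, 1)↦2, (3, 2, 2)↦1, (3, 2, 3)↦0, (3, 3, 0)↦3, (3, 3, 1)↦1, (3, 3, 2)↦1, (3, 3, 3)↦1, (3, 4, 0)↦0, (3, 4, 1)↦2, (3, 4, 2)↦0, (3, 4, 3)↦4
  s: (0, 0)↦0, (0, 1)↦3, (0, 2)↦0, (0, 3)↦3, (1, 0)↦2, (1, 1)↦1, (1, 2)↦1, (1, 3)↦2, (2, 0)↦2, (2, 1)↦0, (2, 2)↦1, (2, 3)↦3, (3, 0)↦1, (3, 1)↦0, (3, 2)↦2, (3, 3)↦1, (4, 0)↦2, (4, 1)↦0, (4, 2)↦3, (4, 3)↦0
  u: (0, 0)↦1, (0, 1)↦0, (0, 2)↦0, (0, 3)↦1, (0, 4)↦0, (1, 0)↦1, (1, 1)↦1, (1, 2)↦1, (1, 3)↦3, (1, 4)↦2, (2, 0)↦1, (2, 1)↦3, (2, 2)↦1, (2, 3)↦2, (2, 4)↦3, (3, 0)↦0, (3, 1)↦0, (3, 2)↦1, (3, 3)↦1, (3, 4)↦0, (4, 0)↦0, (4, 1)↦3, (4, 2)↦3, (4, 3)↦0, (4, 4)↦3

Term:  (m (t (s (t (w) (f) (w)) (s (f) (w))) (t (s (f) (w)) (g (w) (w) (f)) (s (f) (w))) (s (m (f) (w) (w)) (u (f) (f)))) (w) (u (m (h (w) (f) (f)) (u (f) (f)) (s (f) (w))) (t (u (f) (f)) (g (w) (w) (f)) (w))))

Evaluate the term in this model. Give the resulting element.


  w = 3
  f = 1
  w = 3
  (t (w) (f) (w)) = t(3, 1, 3) = 2
  f = 1
  w = 3
  (s (f) (w)) = s(1, 3) = 2
  (s (t (w) (f) (w)) (s (f) (w))) = s(2, 2) = 1
  f = 1
  w = 3
  (s (f) (w)) = s(1, 3) = 2
  w = 3
  w = 3
  f = 1
  (g (w) (w) (f)) = g(3, 3, 1) = 2
  f = 1
  w = 3
  (s (f) (w)) = s(1, 3) = 2
  (t (s (f) (w)) (g (w) (w) (f)) (s (f) (w))) = t(2, 2, 2) = 3
  f = 1
  w = 3
  w = 3
  (m (f) (w) (w)) = m(1, 3, 3) = 4
  f = 1
  f = 1
  (u (f) (f)) = u(1, 1) = 1
  (s (m (f) (w) (w)) (u (f) (f))) = s(4, 1) = 0
  (t (s (t (w) (f) (w)) (s (f) (w))) (t (s (f) (w)) (g (w) (w) (f)) (s (f) (w))) (s (m (f) (w) (w)) (u (f) (f)))) = t(1, 3, 0) = 1
  w = 3
  w = 3
  f = 1
  f = 1
  (h (w) (f) (f)) = h(3, 1, 1) = 0
  f = 1
  f = 1
  (u (f) (f)) = u(1, 1) = 1
  f = 1
  w = 3
  (s (f) (w)) = s(1, 3) = 2
  (m (h (w) (f) (f)) (u (f) (f)) (s (f) (w))) = m(0, 1, 2) = 4
  f = 1
  f = 1
  (u (f) (f)) = u(1, 1) = 1
  w = 3
  w = 3
  f = 1
  (g (w) (w) (f)) = g(3, 3, 1) = 2
  w = 3
  (t (u (f) (f)) (g (w) (w) (f)) (w)) = t(1, 2, 3) = 4
  (u (m (h (w) (f) (f)) (u (f) (f)) (s (f) (w))) (t (u (f) (f)) (g (w) (w) (f)) (w))) = u(4, 4) = 3
  (m (t (s (t (w) (f) (w)) (s (f) (w))) (t (s (f) (w)) (g (w) (w) (f)) (s (f) (w))) (s (m (f) (w) (w)) (u (f) (f)))) (w) (u (m (h (w) (f) (f)) (u (f) (f)) (s (f) (w))) (t (u (f) (f)) (g (w) (w) (f)) (w)))) = m(1, 3, 3) = 4

value = 4
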